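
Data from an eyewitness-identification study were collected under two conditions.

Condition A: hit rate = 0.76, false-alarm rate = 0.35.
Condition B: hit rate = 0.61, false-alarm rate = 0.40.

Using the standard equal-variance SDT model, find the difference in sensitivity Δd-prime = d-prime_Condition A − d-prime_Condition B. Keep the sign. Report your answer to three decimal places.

Δd-prime = 0.559

Condition A: z(0.76) = 0.7063, z(0.35) = -0.3853, d' = 1.0916
Condition B: z(0.61) = 0.2793, z(0.40) = -0.2533, d' = 0.5326
Δd' = d'_Condition A − d'_Condition B = 1.0916 − 0.5326 = 0.5590
Condition A has the higher sensitivity.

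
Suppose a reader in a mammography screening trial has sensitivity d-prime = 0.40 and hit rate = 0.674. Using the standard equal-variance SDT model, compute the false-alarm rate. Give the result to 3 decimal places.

z(hit rate) = z(0.674) = 0.4510
z(FA) = z(H) − d' = 0.4510 − 0.40 = 0.0510
false-alarm rate = Φ(0.0510) = 0.5203

false-alarm rate = 0.520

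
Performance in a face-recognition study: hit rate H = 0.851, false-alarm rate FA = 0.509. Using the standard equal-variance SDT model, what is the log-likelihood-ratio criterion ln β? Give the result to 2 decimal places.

z(H) = 1.041
z(FA) = 0.023
ln β = −½·[z(H)² − z(FA)²] = −0.5 × (1.084 − 0.001) = -0.5415

ln β = -0.54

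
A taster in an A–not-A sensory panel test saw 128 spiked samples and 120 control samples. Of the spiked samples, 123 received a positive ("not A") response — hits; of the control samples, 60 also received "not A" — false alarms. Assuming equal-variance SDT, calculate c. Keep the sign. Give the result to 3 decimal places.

c = -0.881

H = 123/128 = 0.9609
FA = 60/120 = 0.5000
Φ⁻¹(H) = Φ⁻¹(0.9609) = 1.7612
Φ⁻¹(FA) = Φ⁻¹(0.5000) = 0.0000
c = −½·[z(H) + z(FA)] = −0.5 × (1.7612 + 0.0000) = -0.8806
c < 0: the taster has a liberal response bias.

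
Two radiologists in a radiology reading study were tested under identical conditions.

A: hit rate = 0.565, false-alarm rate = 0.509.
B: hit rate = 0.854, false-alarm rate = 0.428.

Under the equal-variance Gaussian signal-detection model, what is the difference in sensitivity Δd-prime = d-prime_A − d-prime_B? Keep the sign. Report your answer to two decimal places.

A: z(0.565) = 0.164, z(0.509) = 0.023, d' = 0.141
B: z(0.854) = 1.054, z(0.428) = -0.181, d' = 1.235
Δd' = d'_A − d'_B = 0.141 − 1.235 = -1.094
B has the higher sensitivity.

Δd-prime = -1.09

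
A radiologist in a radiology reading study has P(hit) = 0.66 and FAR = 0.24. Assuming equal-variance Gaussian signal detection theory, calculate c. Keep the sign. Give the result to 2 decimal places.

z(H) = 0.412
z(FA) = -0.706
c = −½·[z(H) + z(FA)] = −0.5 × (0.412 + (-0.706)) = 0.147

c = 0.15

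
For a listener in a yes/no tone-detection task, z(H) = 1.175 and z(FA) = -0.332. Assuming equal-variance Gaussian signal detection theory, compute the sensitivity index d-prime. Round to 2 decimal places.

d' = z(H) − z(FA) = 1.175 − (-0.332) = 1.507

d-prime = 1.51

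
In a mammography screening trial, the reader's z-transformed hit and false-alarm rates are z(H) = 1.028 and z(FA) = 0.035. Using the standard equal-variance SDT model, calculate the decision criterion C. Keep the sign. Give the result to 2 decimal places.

c = −½·[z(H) + z(FA)] = −½·(1.028 + 0.035) = -0.5315
c < 0: the reader has a liberal response bias.

C = -0.53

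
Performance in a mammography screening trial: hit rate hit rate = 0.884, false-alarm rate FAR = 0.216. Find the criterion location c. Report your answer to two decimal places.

z(H) = 1.1952
z(FA) = -0.7858
c = −½·[z(H) + z(FA)] = −0.5 × (1.1952 + (-0.7858)) = -0.2047

c = -0.20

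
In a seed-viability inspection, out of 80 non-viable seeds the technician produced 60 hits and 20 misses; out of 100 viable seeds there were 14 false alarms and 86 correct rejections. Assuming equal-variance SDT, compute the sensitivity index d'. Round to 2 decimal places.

d' = 1.75

H = 60/80 = 0.7500
FA = 14/100 = 0.1400
Φ⁻¹(H) = Φ⁻¹(0.7500) = 0.6745
Φ⁻¹(FA) = Φ⁻¹(0.1400) = -1.0803
d' = z(H) − z(FA) = 0.6745 − (-1.0803) = 1.7548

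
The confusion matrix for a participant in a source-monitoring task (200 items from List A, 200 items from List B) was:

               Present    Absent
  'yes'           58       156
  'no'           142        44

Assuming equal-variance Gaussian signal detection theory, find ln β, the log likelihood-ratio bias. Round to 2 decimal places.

ln β = 0.15

H = 58/200 = 0.2900
FA = 156/200 = 0.7800
z(0.2900) = -0.553, z(0.7800) = 0.772
ln β = −½·[z(H)² − z(FA)²] = −0.5 × (0.306 − 0.596) = 0.145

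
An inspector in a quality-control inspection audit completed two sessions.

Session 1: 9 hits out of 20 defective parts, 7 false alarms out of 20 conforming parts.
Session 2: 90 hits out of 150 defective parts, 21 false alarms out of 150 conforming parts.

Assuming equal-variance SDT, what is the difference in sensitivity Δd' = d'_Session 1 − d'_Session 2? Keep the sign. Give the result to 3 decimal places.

Session 1: z(0.4500) = -0.1257, z(0.3500) = -0.3853, d' = 0.2596
Session 2: z(0.6000) = 0.2533, z(0.1400) = -1.0803, d' = 1.3336
Δd' = d'_Session 1 − d'_Session 2 = 0.2596 − 1.3336 = -1.0740
Session 2 has the higher sensitivity.

Δd' = -1.074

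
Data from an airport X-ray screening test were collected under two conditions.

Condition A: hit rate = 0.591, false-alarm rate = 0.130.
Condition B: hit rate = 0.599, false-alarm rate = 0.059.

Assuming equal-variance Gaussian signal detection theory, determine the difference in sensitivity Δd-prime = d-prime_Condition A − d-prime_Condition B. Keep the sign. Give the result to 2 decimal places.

Condition A: z(0.591) = 0.230, z(0.130) = -1.126, d' = 1.356
Condition B: z(0.599) = 0.251, z(0.059) = -1.563, d' = 1.814
Δd' = d'_Condition A − d'_Condition B = 1.356 − 1.814 = -0.458
Condition B has the higher sensitivity.

Δd-prime = -0.46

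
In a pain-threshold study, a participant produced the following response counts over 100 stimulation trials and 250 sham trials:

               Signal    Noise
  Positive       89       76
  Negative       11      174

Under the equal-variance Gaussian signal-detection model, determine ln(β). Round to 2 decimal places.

H = 89/100 = 0.8900
FA = 76/250 = 0.3040
z(H) = z(0.8900) = 1.227
z(FA) = z(0.3040) = -0.513
ln β = −½·[z(H)² − z(FA)²] = −0.5 × (1.506 − 0.263) = -0.6215

ln β = -0.62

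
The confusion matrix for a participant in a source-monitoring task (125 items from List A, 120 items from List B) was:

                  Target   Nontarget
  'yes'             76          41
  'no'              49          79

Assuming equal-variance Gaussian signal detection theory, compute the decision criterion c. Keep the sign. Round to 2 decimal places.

H = 76/125 = 0.6080
FA = 41/120 = 0.3417
Φ⁻¹(0.6080) = 0.2741, Φ⁻¹(0.3417) = -0.4078
c = −½·[z(H) + z(FA)] = −0.5 × (0.2741 + (-0.4078)) = 0.06685
c > 0: the participant has a conservative response bias.

c = 0.07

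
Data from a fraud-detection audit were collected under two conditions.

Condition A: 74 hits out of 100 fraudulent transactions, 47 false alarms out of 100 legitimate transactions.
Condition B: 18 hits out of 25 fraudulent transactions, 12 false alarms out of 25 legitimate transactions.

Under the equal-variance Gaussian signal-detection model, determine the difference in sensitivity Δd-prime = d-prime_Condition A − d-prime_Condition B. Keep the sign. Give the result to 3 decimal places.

Δd-prime = 0.086

Condition A: z(0.7400) = 0.6433, z(0.4700) = -0.0753, d' = 0.7186
Condition B: z(0.7200) = 0.5828, z(0.4800) = -0.0502, d' = 0.6330
Δd' = d'_Condition A − d'_Condition B = 0.7186 − 0.6330 = 0.0856
Condition A has the higher sensitivity.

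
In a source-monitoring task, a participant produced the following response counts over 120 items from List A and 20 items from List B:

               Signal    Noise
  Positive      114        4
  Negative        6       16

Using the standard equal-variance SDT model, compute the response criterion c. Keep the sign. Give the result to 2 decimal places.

H = 114/120 = 0.9500
FA = 4/20 = 0.2000
z(H) = z(0.9500) = 1.6449
z(FA) = z(0.2000) = -0.8416
c = −½·[z(H) + z(FA)] = −0.5 × (1.6449 + (-0.8416)) = -0.40165
c < 0: the participant has a liberal response bias.

c = -0.40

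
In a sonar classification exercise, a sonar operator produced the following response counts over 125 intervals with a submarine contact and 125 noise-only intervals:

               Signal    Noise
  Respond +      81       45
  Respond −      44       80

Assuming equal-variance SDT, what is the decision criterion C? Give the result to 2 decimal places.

H = 81/125 = 0.6480
FA = 45/125 = 0.3600
z(0.6480) = 0.380, z(0.3600) = -0.358
c = −½·[z(H) + z(FA)] = −0.5 × (0.380 + (-0.358)) = -0.011

C = -0.01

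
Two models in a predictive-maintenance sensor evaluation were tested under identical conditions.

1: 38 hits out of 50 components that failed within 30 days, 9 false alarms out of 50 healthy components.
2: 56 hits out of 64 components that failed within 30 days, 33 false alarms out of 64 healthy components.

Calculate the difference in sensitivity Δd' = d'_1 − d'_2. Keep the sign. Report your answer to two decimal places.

1: z(0.7600) = 0.706, z(0.1800) = -0.915, d' = 1.621
2: z(0.8750) = 1.150, z(0.5156) = 0.039, d' = 1.111
Δd' = d'_1 − d'_2 = 1.621 − 1.111 = 0.510
1 has the higher sensitivity.

Δd' = 0.51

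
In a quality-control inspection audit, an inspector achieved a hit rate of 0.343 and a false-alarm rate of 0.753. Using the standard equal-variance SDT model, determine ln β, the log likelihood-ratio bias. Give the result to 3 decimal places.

Φ⁻¹(0.343) = -0.4043, Φ⁻¹(0.753) = 0.6840
ln β = −½·[z(H)² − z(FA)²] = −0.5 × (0.1635 − 0.4679) = 0.1522

ln β = 0.152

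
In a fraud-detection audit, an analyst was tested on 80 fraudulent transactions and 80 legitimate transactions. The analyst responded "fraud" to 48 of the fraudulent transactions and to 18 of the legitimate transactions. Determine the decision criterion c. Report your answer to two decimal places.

H = 48/80 = 0.6000
FA = 18/80 = 0.2250
z(H) = z(0.6000) = 0.2533
z(FA) = z(0.2250) = -0.7554
c = −½·[z(H) + z(FA)] = −0.5 × (0.2533 + (-0.7554)) = 0.25105
c > 0: the analyst has a conservative response bias.

c = 0.25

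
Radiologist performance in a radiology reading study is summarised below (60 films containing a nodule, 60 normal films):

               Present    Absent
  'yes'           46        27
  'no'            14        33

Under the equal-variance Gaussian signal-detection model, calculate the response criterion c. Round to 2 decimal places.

H = 46/60 = 0.7667
FA = 27/60 = 0.4500
z(0.7667) = 0.7280, z(0.4500) = -0.1257
c = −½·[z(H) + z(FA)] = −0.5 × (0.7280 + (-0.1257)) = -0.30115

c = -0.30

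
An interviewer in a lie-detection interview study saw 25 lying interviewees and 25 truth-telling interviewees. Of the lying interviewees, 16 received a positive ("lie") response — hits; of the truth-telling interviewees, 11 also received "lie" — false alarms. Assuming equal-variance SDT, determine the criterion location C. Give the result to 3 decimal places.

H = 16/25 = 0.6400
FA = 11/25 = 0.4400
Φ⁻¹(H) = Φ⁻¹(0.6400) = 0.3585
Φ⁻¹(FA) = Φ⁻¹(0.4400) = -0.1510
c = −½·[z(H) + z(FA)] = −0.5 × (0.3585 + (-0.1510)) = -0.10375
c < 0: the interviewer has a liberal response bias.

C = -0.104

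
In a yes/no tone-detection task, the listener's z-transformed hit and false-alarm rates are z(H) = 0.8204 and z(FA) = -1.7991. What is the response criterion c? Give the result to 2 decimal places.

c = −½·[z(H) + z(FA)] = −½·(0.8204 + (-1.7991)) = 0.48935
c > 0: the listener has a conservative response bias.

c = 0.49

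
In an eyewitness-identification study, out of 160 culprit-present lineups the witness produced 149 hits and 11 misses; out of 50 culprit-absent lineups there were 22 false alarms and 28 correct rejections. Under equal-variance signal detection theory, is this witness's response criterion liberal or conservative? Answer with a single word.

z(H) = 1.485, z(FA) = -0.151
c = −½·(z(H) + z(FA)) = -0.667
c < 0 → liberal criterion (biased toward responding “yes”).

liberal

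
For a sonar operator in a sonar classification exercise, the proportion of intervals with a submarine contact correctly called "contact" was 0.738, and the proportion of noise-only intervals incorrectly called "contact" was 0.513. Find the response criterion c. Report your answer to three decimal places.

z(H) = z(0.738) = 0.6372
z(FA) = z(0.513) = 0.0326
c = −½·[z(H) + z(FA)] = −0.5 × (0.6372 + 0.0326) = -0.3349

c = -0.335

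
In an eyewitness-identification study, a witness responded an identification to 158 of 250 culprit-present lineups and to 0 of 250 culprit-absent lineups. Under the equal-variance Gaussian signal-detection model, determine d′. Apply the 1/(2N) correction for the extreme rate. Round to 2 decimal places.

d′ = 3.22

The false-alarm rate is 0/250 = 0, so apply the 1/(2N) correction: FA → 1/(2·250) = 0.00200.
z(H) = z(0.63200) = 0.337
z(FA) = z(0.00200) = -2.878
d' = 0.337 − (-2.878) = 3.215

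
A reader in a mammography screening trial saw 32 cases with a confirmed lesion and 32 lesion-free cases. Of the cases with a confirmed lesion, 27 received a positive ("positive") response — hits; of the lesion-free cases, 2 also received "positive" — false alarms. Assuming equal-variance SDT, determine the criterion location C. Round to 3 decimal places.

C = 0.262

H = 27/32 = 0.8438
FA = 2/32 = 0.0625
z(H) = z(0.8438) = 1.0102
z(FA) = z(0.0625) = -1.5341
c = −½·[z(H) + z(FA)] = −0.5 × (1.0102 + (-1.5341)) = 0.26195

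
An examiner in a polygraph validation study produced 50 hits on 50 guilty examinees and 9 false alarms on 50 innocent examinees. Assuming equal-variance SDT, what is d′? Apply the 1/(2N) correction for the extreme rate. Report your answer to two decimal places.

The hit rate is 50/50 = 1, so apply the 1/(2N) correction: H → 1 − 1/(2·50) = 0.99000.
z(H) = z(0.99000) = 2.326
z(FA) = z(0.18000) = -0.915
d' = 2.326 − (-0.915) = 3.241

d′ = 3.24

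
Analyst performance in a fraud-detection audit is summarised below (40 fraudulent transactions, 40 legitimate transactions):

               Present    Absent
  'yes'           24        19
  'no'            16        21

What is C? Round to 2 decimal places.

H = 24/40 = 0.6000
FA = 19/40 = 0.4750
z(0.6000) = 0.2533, z(0.4750) = -0.0627
c = −½·[z(H) + z(FA)] = −0.5 × (0.2533 + (-0.0627)) = -0.0953
c < 0: the analyst has a liberal response bias.

C = -0.10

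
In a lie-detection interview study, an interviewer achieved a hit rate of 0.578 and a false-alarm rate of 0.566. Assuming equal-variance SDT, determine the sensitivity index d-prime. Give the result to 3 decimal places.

z(H) = 0.1968
z(FA) = 0.1662
d' = z(H) − z(FA) = 0.1968 − 0.1662 = 0.0306

d-prime = 0.031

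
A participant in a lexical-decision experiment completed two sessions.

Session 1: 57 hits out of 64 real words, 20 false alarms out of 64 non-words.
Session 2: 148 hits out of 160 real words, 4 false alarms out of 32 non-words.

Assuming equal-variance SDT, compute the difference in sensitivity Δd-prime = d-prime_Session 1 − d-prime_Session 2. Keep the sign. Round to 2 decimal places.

Session 1: z(0.8906) = 1.230, z(0.3125) = -0.489, d' = 1.719
Session 2: z(0.9250) = 1.440, z(0.1250) = -1.150, d' = 2.590
Δd' = d'_Session 1 − d'_Session 2 = 1.719 − 2.590 = -0.871
Session 2 has the higher sensitivity.

Δd-prime = -0.87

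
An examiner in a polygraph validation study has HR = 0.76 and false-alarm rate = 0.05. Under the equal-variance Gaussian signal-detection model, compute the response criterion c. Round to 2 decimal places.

c = 0.47

z(0.76) = 0.7063, z(0.05) = -1.6449
c = −½·[z(H) + z(FA)] = −0.5 × (0.7063 + (-1.6449)) = 0.4693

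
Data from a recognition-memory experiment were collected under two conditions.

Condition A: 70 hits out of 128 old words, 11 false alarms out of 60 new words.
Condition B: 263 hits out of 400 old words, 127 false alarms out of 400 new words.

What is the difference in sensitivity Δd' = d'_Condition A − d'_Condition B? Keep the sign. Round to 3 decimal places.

Δd' = 0.140

Condition A: z(0.5469) = 0.1178, z(0.1833) = -0.9029, d' = 1.0207
Condition B: z(0.6575) = 0.4056, z(0.3175) = -0.4747, d' = 0.8803
Δd' = d'_Condition A − d'_Condition B = 1.0207 − 0.8803 = 0.1404
Condition A has the higher sensitivity.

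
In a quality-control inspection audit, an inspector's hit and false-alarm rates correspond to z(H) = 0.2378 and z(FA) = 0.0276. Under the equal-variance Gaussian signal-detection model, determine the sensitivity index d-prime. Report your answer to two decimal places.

d' = z(H) − z(FA) = 0.2378 − 0.0276 = 0.2102

d-prime = 0.21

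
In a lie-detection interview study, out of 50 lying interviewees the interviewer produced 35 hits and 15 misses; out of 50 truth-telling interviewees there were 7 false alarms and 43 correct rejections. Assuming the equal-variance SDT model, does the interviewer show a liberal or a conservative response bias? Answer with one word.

conservative

z(H) = 0.524, z(FA) = -1.080
c = −½·(z(H) + z(FA)) = 0.278
c > 0 → conservative criterion (biased toward responding “no”).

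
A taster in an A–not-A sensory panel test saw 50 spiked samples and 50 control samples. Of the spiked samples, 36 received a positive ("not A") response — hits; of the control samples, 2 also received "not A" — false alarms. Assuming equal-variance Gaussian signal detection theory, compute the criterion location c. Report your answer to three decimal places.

c = 0.584

H = 36/50 = 0.7200
FA = 2/50 = 0.0400
Φ⁻¹(H) = 0.5828
Φ⁻¹(FA) = -1.7507
c = −½·[z(H) + z(FA)] = −0.5 × (0.5828 + (-1.7507)) = 0.58395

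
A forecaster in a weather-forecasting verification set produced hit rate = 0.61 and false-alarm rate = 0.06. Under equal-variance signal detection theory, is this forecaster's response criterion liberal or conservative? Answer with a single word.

conservative

z(H) = 0.279, z(FA) = -1.555
c = −½·(z(H) + z(FA)) = 0.638
c > 0 → conservative criterion (biased toward responding “no”).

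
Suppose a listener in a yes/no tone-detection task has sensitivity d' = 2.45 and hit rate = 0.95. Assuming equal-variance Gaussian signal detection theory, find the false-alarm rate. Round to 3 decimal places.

z(hit rate) = z(0.95) = 1.6449
z(FA) = z(H) − d' = 1.6449 − 2.45 = -0.8051
false-alarm rate = Φ(-0.8051) = 0.2104

false-alarm rate = 0.210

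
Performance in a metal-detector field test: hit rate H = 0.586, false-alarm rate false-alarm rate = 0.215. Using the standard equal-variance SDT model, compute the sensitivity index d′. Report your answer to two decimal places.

d′ = 1.01

z(0.586) = 0.2173, z(0.215) = -0.7892
d' = z(H) − z(FA) = 0.2173 − (-0.7892) = 1.0065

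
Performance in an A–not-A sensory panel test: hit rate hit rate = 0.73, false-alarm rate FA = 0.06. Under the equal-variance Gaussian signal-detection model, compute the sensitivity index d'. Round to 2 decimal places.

d' = 2.17

z(0.73) = 0.6128, z(0.06) = -1.5548
d' = z(H) − z(FA) = 0.6128 − (-1.5548) = 2.1676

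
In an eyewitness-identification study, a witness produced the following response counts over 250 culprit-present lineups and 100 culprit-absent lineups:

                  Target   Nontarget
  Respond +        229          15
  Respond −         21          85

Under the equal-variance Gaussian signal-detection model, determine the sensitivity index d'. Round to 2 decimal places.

H = 229/250 = 0.9160
FA = 15/100 = 0.1500
z(0.9160) = 1.379, z(0.1500) = -1.036
d' = z(H) − z(FA) = 1.379 − (-1.036) = 2.415

d' = 2.42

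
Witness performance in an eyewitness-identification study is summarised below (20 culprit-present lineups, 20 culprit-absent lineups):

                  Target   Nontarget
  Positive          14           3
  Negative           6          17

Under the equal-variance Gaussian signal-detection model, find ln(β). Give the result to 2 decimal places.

H = 14/20 = 0.7000
FA = 3/20 = 0.1500
z(H) = z(0.7000) = 0.524
z(FA) = z(0.1500) = -1.036
ln β = −½·[z(H)² − z(FA)²] = −0.5 × (0.275 − 1.073) = 0.399

ln β = 0.40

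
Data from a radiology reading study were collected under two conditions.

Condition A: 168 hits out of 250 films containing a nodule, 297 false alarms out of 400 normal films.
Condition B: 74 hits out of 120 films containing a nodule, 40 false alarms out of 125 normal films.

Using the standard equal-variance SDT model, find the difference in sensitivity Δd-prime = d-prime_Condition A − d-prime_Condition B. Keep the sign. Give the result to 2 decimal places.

Condition A: z(0.6720) = 0.445, z(0.7425) = 0.651, d' = -0.206
Condition B: z(0.6167) = 0.297, z(0.3200) = -0.468, d' = 0.765
Δd' = d'_Condition A − d'_Condition B = -0.206 − 0.765 = -0.971
Condition B has the higher sensitivity.

Δd-prime = -0.97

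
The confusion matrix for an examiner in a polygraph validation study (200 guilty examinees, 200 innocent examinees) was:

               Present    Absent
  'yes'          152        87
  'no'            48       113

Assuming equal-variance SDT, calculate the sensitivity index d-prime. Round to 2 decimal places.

H = 152/200 = 0.7600
FA = 87/200 = 0.4350
z(H) = z(0.7600) = 0.706
z(FA) = z(0.4350) = -0.164
d' = z(H) − z(FA) = 0.706 − (-0.164) = 0.870

d-prime = 0.87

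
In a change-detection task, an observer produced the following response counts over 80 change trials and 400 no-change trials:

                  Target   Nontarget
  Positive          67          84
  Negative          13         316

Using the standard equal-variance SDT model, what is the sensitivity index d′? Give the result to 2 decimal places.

d′ = 1.79

H = 67/80 = 0.8375
FA = 84/400 = 0.2100
z(0.8375) = 0.984, z(0.2100) = -0.806
d' = z(H) − z(FA) = 0.984 − (-0.806) = 1.790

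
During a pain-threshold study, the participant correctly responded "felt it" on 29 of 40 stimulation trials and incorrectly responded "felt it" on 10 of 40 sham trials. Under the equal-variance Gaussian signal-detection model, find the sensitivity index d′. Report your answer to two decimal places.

H = 29/40 = 0.7250
FA = 10/40 = 0.2500
z(H) = 0.5978
z(FA) = -0.6745
d' = z(H) − z(FA) = 0.5978 − (-0.6745) = 1.2723

d′ = 1.27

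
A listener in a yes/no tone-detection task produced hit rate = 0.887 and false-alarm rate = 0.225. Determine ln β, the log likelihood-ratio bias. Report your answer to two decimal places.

ln β = -0.45

Φ⁻¹(0.887) = 1.211, Φ⁻¹(0.225) = -0.755
ln β = −½·[z(H)² − z(FA)²] = −0.5 × (1.467 − 0.570) = -0.4485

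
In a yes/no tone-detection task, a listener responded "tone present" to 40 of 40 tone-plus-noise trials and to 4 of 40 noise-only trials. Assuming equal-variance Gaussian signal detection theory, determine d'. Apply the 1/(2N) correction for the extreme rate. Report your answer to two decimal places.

d' = 3.52

The hit rate is 40/40 = 1, so apply the 1/(2N) correction: H → 1 − 1/(2·40) = 0.98750.
z(H) = z(0.98750) = 2.241
z(FA) = z(0.10000) = -1.282
d' = 2.241 − (-1.282) = 3.523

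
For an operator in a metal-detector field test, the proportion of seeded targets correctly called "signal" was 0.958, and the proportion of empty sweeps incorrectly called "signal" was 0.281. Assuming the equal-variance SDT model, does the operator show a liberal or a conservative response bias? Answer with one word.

liberal

z(H) = 1.728, z(FA) = -0.580
c = −½·(z(H) + z(FA)) = -0.574
c < 0 → liberal criterion (biased toward responding “yes”).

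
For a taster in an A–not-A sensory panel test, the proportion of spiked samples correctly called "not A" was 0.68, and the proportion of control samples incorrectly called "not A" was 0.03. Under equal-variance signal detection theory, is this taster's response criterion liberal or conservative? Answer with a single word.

conservative

z(H) = 0.468, z(FA) = -1.881
c = −½·(z(H) + z(FA)) = 0.7065
c > 0 → conservative criterion (biased toward responding “no”).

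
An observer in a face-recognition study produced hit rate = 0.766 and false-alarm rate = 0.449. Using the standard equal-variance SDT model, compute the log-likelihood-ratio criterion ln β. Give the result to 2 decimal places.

ln β = -0.26

Φ⁻¹(H) = 0.726
Φ⁻¹(FA) = -0.128
ln β = −½·[z(H)² − z(FA)²] = −0.5 × (0.527 − 0.016) = -0.2555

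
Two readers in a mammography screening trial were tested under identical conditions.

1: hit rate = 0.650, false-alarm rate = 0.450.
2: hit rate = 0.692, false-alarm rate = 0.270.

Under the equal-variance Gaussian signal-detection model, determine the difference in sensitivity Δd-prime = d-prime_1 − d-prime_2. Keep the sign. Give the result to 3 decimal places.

1: z(0.650) = 0.3853, z(0.450) = -0.1257, d' = 0.5110
2: z(0.692) = 0.5015, z(0.270) = -0.6128, d' = 1.1143
Δd' = d'_1 − d'_2 = 0.5110 − 1.1143 = -0.6033
2 has the higher sensitivity.

Δd-prime = -0.603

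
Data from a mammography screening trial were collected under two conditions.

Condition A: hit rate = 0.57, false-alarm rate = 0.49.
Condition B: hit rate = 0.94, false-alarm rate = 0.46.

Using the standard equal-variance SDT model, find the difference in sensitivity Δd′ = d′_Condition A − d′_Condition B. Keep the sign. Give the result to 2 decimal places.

Condition A: z(0.57) = 0.176, z(0.49) = -0.025, d' = 0.201
Condition B: z(0.94) = 1.555, z(0.46) = -0.100, d' = 1.655
Δd' = d'_Condition A − d'_Condition B = 0.201 − 1.655 = -1.454
Condition B has the higher sensitivity.

Δd′ = -1.45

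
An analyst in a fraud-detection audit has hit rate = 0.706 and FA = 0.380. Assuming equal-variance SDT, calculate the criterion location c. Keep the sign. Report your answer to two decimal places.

c = -0.12

z(0.706) = 0.5417, z(0.380) = -0.3055
c = −½·[z(H) + z(FA)] = −0.5 × (0.5417 + (-0.3055)) = -0.1181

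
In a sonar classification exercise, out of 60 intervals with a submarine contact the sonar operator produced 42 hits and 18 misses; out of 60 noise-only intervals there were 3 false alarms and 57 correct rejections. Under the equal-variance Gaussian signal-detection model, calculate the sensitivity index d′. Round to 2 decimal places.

d′ = 2.17

H = 42/60 = 0.7000
FA = 3/60 = 0.0500
z(H) = 0.5244
z(FA) = -1.6449
d' = z(H) − z(FA) = 0.5244 − (-1.6449) = 2.1693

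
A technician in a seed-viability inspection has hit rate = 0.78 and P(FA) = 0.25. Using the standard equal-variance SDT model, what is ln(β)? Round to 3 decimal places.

ln β = -0.071

z(H) = z(0.78) = 0.7722
z(FA) = z(0.25) = -0.6745
ln β = −½·[z(H)² − z(FA)²] = −0.5 × (0.5963 − 0.4550) = -0.07065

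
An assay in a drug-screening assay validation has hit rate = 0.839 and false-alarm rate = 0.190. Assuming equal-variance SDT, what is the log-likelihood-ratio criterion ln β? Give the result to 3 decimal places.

ln β = -0.105

Φ⁻¹(H) = 0.9904
Φ⁻¹(FA) = -0.8779
ln β = −½·[z(H)² − z(FA)²] = −0.5 × (0.9809 − 0.7707) = -0.1051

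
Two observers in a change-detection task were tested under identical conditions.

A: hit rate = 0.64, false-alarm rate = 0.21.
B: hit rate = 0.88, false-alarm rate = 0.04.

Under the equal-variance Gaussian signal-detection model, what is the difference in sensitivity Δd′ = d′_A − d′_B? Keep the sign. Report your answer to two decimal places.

Δd′ = -1.76

A: z(0.64) = 0.358, z(0.21) = -0.806, d' = 1.164
B: z(0.88) = 1.175, z(0.04) = -1.751, d' = 2.926
Δd' = d'_A − d'_B = 1.164 − 2.926 = -1.762
B has the higher sensitivity.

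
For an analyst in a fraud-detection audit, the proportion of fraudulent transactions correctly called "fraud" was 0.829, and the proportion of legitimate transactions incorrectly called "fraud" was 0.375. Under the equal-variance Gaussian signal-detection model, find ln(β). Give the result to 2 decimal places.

ln β = -0.40

z(0.829) = 0.950, z(0.375) = -0.319
ln β = −½·[z(H)² − z(FA)²] = −0.5 × (0.903 − 0.102) = -0.4005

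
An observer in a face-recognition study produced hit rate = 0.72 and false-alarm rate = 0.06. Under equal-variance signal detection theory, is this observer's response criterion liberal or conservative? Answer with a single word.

z(H) = 0.583, z(FA) = -1.555
c = −½·(z(H) + z(FA)) = 0.486
c > 0 → conservative criterion (biased toward responding “no”).

conservative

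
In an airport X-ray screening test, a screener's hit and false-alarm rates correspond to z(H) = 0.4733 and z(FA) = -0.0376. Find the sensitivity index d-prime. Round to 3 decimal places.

d' = z(H) − z(FA) = 0.4733 − (-0.0376) = 0.5109

d-prime = 0.511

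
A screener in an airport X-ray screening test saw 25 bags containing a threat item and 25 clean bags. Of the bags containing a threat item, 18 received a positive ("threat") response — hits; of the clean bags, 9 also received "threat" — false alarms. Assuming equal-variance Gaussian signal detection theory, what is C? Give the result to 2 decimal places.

H = 18/25 = 0.7200
FA = 9/25 = 0.3600
Φ⁻¹(H) = Φ⁻¹(0.7200) = 0.5828
Φ⁻¹(FA) = Φ⁻¹(0.3600) = -0.3585
c = −½·[z(H) + z(FA)] = −0.5 × (0.5828 + (-0.3585)) = -0.11215

C = -0.11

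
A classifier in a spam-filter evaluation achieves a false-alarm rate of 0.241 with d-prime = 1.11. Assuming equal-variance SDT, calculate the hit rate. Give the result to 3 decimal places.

hit rate = 0.658

z(false-alarm rate) = z(0.241) = -0.7031
z(H) = z(FA) + d' = -0.7031 + 1.11 = 0.4069
hit rate = Φ(0.4069) = 0.6580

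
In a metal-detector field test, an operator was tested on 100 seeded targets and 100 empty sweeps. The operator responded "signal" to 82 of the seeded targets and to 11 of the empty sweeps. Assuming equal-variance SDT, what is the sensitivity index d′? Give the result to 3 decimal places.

H = 82/100 = 0.8200
FA = 11/100 = 0.1100
Φ⁻¹(0.8200) = 0.9154, Φ⁻¹(0.1100) = -1.2265
d' = z(H) − z(FA) = 0.9154 − (-1.2265) = 2.1419

d′ = 2.142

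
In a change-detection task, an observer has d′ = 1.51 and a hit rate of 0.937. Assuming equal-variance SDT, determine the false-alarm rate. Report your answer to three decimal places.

z(hit rate) = z(0.937) = 1.5301
z(FA) = z(H) − d' = 1.5301 − 1.51 = 0.0201
false-alarm rate = Φ(0.0201) = 0.5080

false-alarm rate = 0.508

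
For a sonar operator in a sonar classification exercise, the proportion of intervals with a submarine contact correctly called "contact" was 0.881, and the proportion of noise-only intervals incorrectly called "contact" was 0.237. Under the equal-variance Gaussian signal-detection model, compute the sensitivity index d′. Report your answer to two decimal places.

z(H) = 1.1800
z(FA) = -0.7160
d' = z(H) − z(FA) = 1.1800 − (-0.7160) = 1.8960

d′ = 1.90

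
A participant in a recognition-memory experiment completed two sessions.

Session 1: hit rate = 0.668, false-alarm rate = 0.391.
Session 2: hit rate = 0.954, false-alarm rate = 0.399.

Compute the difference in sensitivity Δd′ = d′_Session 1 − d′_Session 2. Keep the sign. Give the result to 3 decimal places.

Session 1: z(0.668) = 0.4344, z(0.391) = -0.2767, d' = 0.7111
Session 2: z(0.954) = 1.6849, z(0.399) = -0.2559, d' = 1.9408
Δd' = d'_Session 1 − d'_Session 2 = 0.7111 − 1.9408 = -1.2297
Session 2 has the higher sensitivity.

Δd′ = -1.230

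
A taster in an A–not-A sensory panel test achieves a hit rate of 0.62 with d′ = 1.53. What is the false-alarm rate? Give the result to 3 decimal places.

false-alarm rate = 0.110

z(hit rate) = z(0.62) = 0.3055
z(FA) = z(H) − d' = 0.3055 − 1.53 = -1.2245
false-alarm rate = Φ(-1.2245) = 0.1104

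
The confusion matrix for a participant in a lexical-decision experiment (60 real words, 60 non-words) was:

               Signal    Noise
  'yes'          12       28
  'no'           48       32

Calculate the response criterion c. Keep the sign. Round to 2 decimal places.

H = 12/60 = 0.2000
FA = 28/60 = 0.4667
z(0.2000) = -0.842, z(0.4667) = -0.084
c = −½·[z(H) + z(FA)] = −0.5 × (-0.842 + (-0.084)) = 0.463

c = 0.46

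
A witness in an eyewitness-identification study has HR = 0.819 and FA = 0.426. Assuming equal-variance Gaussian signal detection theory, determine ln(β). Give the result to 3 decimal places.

z(H) = z(0.819) = 0.9116
z(FA) = z(0.426) = -0.1866
ln β = −½·[z(H)² − z(FA)²] = −0.5 × (0.8310 − 0.0348) = -0.3981

ln β = -0.398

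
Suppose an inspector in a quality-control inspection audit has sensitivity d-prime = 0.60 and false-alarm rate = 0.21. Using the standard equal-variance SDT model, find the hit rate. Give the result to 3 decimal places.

z(false-alarm rate) = z(0.21) = -0.8064
z(H) = z(FA) + d' = -0.8064 + 0.60 = -0.2064
hit rate = Φ(-0.2064) = 0.4182

hit rate = 0.418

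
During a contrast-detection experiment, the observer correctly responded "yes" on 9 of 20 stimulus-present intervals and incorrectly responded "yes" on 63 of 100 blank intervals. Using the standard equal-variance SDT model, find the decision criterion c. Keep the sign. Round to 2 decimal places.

c = -0.10

H = 9/20 = 0.4500
FA = 63/100 = 0.6300
Φ⁻¹(H) = Φ⁻¹(0.4500) = -0.126
Φ⁻¹(FA) = Φ⁻¹(0.6300) = 0.332
c = −½·[z(H) + z(FA)] = −0.5 × (-0.126 + 0.332) = -0.103
c < 0: the observer has a liberal response bias.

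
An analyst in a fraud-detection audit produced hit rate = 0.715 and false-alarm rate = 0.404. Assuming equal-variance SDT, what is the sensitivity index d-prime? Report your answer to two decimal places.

d-prime = 0.81

z(0.715) = 0.5681, z(0.404) = -0.2430
d' = z(H) − z(FA) = 0.5681 − (-0.2430) = 0.8111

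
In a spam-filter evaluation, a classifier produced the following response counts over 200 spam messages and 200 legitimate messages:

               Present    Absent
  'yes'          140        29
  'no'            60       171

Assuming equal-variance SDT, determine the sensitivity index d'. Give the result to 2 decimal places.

H = 140/200 = 0.7000
FA = 29/200 = 0.1450
z(H) = z(0.7000) = 0.524
z(FA) = z(0.1450) = -1.058
d' = z(H) − z(FA) = 0.524 − (-1.058) = 1.582

d' = 1.58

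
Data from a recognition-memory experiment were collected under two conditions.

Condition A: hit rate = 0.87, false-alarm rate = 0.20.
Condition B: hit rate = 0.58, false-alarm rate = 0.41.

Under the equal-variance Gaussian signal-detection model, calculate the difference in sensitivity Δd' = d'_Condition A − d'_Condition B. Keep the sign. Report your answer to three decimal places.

Condition A: z(0.87) = 1.1264, z(0.20) = -0.8416, d' = 1.9680
Condition B: z(0.58) = 0.2019, z(0.41) = -0.2275, d' = 0.4294
Δd' = d'_Condition A − d'_Condition B = 1.9680 − 0.4294 = 1.5386
Condition A has the higher sensitivity.

Δd' = 1.539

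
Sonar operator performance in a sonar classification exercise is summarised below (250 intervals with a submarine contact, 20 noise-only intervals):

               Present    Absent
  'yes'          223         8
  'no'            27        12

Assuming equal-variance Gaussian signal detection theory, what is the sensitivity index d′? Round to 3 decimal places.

d′ = 1.491

H = 223/250 = 0.8920
FA = 8/20 = 0.4000
z(H) = z(0.8920) = 1.2372
z(FA) = z(0.4000) = -0.2533
d' = z(H) − z(FA) = 1.2372 − (-0.2533) = 1.4905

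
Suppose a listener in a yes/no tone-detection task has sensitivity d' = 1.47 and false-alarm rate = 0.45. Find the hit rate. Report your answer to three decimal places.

hit rate = 0.911

z(false-alarm rate) = z(0.45) = -0.1257
z(H) = z(FA) + d' = -0.1257 + 1.47 = 1.3443
hit rate = Φ(1.3443) = 0.9106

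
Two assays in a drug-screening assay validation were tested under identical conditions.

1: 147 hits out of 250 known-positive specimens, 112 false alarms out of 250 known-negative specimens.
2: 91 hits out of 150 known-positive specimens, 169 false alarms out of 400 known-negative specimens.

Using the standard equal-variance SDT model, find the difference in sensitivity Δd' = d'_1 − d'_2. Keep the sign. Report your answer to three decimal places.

Δd' = -0.113

1: z(0.5880) = 0.2224, z(0.4480) = -0.1307, d' = 0.3531
2: z(0.6067) = 0.2707, z(0.4225) = -0.1955, d' = 0.4662
Δd' = d'_1 − d'_2 = 0.3531 − 0.4662 = -0.1131
2 has the higher sensitivity.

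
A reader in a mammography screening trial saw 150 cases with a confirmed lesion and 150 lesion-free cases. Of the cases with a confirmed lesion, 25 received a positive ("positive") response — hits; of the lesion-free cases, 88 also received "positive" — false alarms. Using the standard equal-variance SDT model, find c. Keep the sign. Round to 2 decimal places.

H = 25/150 = 0.1667
FA = 88/150 = 0.5867
z(H) = -0.9673
z(FA) = 0.2191
c = −½·[z(H) + z(FA)] = −0.5 × (-0.9673 + 0.2191) = 0.3741

c = 0.37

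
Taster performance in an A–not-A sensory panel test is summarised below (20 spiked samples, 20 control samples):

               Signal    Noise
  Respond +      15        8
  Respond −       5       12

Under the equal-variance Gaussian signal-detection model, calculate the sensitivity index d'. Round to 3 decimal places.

d' = 0.928

H = 15/20 = 0.7500
FA = 8/20 = 0.4000
z(H) = z(0.7500) = 0.6745
z(FA) = z(0.4000) = -0.2533
d' = z(H) − z(FA) = 0.6745 − (-0.2533) = 0.9278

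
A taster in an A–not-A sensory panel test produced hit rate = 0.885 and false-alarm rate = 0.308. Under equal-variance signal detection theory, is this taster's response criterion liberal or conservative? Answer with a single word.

liberal

z(H) = 1.200, z(FA) = -0.502
c = −½·(z(H) + z(FA)) = -0.349
c < 0 → liberal criterion (biased toward responding “yes”).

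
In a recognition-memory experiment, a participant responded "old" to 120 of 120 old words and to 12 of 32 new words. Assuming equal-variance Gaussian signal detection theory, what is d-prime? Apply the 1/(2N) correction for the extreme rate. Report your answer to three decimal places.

d-prime = 2.957

The hit rate is 120/120 = 1, so apply the 1/(2N) correction: H → 1 − 1/(2·120) = 0.99583.
z(H) = z(0.99583) = 2.6380
z(FA) = z(0.37500) = -0.3186
d' = 2.6380 − (-0.3186) = 2.9566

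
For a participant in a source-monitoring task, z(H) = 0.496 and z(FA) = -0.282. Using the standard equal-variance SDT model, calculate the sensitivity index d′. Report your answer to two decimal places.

d' = z(H) − z(FA) = 0.496 − (-0.282) = 0.778

d′ = 0.78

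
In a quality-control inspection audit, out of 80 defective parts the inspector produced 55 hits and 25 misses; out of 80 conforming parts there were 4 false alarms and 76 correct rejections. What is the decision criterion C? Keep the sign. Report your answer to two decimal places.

C = 0.58

H = 55/80 = 0.6875
FA = 4/80 = 0.0500
Φ⁻¹(0.6875) = 0.4888, Φ⁻¹(0.0500) = -1.6449
c = −½·[z(H) + z(FA)] = −0.5 × (0.4888 + (-1.6449)) = 0.57805
c > 0: the inspector has a conservative response bias.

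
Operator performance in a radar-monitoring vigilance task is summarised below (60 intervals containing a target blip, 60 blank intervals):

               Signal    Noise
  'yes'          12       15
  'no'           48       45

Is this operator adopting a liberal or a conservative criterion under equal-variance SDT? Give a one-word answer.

z(H) = -0.842, z(FA) = -0.674
c = −½·(z(H) + z(FA)) = 0.758
c > 0 → conservative criterion (biased toward responding “no”).

conservative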